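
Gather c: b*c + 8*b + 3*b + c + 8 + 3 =11*b + c*(b + 1) + 11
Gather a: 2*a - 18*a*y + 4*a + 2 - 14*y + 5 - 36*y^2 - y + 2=a*(6 - 18*y) - 36*y^2 - 15*y + 9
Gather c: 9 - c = 9 - c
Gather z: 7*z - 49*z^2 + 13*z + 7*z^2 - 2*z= -42*z^2 + 18*z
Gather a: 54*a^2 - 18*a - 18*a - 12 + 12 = 54*a^2 - 36*a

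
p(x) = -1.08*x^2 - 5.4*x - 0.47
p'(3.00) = -11.88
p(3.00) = -26.39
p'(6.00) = -18.36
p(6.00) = -71.75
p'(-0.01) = -5.38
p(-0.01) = -0.42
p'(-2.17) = -0.71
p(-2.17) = 6.16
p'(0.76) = -7.04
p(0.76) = -5.20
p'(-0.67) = -3.95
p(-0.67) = 2.66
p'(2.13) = -10.00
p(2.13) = -16.87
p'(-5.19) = 5.81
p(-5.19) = -1.53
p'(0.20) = -5.83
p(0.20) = -1.59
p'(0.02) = -5.44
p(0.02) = -0.58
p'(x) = -2.16*x - 5.4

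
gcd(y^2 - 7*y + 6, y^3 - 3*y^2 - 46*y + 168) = y - 6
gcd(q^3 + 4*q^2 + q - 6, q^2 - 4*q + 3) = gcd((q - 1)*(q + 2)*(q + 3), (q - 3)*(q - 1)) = q - 1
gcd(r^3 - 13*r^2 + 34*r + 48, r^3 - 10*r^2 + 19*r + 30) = r^2 - 5*r - 6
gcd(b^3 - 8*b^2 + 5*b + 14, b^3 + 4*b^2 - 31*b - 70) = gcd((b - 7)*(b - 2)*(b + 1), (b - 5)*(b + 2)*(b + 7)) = 1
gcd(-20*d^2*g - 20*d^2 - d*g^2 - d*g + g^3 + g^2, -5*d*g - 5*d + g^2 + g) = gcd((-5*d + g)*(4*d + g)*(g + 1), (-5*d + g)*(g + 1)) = 5*d*g + 5*d - g^2 - g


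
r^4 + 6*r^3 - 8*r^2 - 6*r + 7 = (r - 1)^2*(r + 1)*(r + 7)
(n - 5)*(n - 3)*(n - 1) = n^3 - 9*n^2 + 23*n - 15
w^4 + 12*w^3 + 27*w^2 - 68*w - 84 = (w - 2)*(w + 1)*(w + 6)*(w + 7)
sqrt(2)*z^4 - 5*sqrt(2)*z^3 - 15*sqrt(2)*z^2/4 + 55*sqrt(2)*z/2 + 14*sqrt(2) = (z - 4)*(z - 7/2)*(z + 2)*(sqrt(2)*z + sqrt(2)/2)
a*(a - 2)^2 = a^3 - 4*a^2 + 4*a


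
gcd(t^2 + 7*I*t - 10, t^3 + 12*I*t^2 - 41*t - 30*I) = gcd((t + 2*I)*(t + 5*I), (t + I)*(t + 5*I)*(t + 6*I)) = t + 5*I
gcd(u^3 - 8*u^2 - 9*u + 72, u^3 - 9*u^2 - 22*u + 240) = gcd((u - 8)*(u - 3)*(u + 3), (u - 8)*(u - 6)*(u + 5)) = u - 8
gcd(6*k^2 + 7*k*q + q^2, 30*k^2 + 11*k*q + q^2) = 6*k + q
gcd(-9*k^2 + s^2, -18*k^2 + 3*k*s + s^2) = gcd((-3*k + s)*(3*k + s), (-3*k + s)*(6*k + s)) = -3*k + s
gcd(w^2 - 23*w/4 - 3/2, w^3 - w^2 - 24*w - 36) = w - 6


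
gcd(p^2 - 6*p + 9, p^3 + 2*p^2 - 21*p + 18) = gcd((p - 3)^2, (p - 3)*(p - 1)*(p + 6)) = p - 3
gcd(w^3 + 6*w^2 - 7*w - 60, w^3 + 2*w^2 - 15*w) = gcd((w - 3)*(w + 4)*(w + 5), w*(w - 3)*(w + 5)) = w^2 + 2*w - 15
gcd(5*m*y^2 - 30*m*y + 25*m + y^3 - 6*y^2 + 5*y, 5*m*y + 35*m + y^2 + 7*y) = 5*m + y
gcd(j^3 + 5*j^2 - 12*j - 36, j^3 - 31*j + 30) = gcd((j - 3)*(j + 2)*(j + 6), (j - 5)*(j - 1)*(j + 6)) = j + 6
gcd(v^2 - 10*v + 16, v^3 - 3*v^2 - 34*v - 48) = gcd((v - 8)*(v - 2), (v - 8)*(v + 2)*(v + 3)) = v - 8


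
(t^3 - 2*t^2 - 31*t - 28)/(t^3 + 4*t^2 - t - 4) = (t - 7)/(t - 1)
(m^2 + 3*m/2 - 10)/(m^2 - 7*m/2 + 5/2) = (m + 4)/(m - 1)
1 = 1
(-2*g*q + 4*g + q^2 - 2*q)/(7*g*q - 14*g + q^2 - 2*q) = (-2*g + q)/(7*g + q)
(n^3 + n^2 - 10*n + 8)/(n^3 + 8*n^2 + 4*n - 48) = (n - 1)/(n + 6)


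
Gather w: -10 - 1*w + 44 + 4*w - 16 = 3*w + 18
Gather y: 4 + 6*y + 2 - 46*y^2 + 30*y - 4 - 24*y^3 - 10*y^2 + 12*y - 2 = -24*y^3 - 56*y^2 + 48*y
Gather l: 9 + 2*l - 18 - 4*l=-2*l - 9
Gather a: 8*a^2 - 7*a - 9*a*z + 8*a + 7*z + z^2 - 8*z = 8*a^2 + a*(1 - 9*z) + z^2 - z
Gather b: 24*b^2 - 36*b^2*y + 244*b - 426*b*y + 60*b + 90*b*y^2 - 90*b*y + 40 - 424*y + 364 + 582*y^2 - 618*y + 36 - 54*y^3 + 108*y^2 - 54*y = b^2*(24 - 36*y) + b*(90*y^2 - 516*y + 304) - 54*y^3 + 690*y^2 - 1096*y + 440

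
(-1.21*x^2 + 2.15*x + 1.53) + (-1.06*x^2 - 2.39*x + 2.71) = -2.27*x^2 - 0.24*x + 4.24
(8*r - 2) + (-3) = 8*r - 5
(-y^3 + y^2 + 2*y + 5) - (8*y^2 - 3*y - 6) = -y^3 - 7*y^2 + 5*y + 11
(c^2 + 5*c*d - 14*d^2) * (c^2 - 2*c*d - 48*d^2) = c^4 + 3*c^3*d - 72*c^2*d^2 - 212*c*d^3 + 672*d^4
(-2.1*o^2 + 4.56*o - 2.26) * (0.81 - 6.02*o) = 12.642*o^3 - 29.1522*o^2 + 17.2988*o - 1.8306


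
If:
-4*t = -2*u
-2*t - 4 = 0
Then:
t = -2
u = -4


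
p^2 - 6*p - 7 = (p - 7)*(p + 1)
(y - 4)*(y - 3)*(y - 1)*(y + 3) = y^4 - 5*y^3 - 5*y^2 + 45*y - 36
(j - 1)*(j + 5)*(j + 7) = j^3 + 11*j^2 + 23*j - 35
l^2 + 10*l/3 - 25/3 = (l - 5/3)*(l + 5)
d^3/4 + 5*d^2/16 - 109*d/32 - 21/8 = (d/4 + 1)*(d - 7/2)*(d + 3/4)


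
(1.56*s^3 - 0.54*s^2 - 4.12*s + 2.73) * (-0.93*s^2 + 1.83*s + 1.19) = -1.4508*s^5 + 3.357*s^4 + 4.6998*s^3 - 10.7211*s^2 + 0.0930999999999997*s + 3.2487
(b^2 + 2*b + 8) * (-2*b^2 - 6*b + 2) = -2*b^4 - 10*b^3 - 26*b^2 - 44*b + 16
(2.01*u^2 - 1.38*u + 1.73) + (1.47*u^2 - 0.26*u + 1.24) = 3.48*u^2 - 1.64*u + 2.97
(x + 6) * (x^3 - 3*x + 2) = x^4 + 6*x^3 - 3*x^2 - 16*x + 12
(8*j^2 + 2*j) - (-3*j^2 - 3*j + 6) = 11*j^2 + 5*j - 6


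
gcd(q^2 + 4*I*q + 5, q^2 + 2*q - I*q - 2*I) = q - I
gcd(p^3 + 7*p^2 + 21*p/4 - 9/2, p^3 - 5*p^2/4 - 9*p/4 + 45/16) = p + 3/2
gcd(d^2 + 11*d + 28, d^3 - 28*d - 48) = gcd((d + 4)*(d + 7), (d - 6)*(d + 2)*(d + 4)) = d + 4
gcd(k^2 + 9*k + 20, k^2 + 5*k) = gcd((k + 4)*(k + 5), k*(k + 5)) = k + 5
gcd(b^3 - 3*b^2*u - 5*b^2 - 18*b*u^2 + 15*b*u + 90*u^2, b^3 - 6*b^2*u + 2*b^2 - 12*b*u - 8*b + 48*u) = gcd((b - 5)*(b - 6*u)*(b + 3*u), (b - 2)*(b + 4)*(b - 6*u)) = -b + 6*u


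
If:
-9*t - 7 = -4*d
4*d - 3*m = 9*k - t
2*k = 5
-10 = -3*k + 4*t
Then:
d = 11/32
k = 5/2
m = -29/4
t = -5/8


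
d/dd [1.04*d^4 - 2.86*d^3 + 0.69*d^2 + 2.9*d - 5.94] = 4.16*d^3 - 8.58*d^2 + 1.38*d + 2.9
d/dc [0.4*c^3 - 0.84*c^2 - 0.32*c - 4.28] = 1.2*c^2 - 1.68*c - 0.32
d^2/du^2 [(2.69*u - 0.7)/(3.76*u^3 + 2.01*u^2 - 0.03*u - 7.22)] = (228.180864*u^5 + 3.22382399999992*u^4 - 62.302518*u^3 + 859.816956*u^2 + 120.461928*u - 21.483648)/(53.157376*u^9 + 85.249728*u^8 + 44.299944*u^7 - 299.460183*u^6 - 327.748689*u^5 - 82.616643*u^4 + 590.620521*u^3 + 314.314758*u^2 - 4.691556*u - 376.367048)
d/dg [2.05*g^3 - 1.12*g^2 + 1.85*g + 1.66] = 6.15*g^2 - 2.24*g + 1.85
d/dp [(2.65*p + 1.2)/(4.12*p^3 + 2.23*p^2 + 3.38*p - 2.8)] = (10.918*p^3 + 5.9095*p^2 + 8.957*p - (2.65*p + 1.2)*(12.36*p^2 + 4.46*p + 3.38) - 7.42)/(4.12*p^3 + 2.23*p^2 + 3.38*p - 2.8)^2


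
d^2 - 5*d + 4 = (d - 4)*(d - 1)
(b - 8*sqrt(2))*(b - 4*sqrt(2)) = b^2 - 12*sqrt(2)*b + 64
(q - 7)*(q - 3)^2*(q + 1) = q^4 - 12*q^3 + 38*q^2 - 12*q - 63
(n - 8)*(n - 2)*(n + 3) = n^3 - 7*n^2 - 14*n + 48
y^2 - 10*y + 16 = (y - 8)*(y - 2)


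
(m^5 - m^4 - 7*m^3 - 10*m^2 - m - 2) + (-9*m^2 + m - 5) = m^5 - m^4 - 7*m^3 - 19*m^2 - 7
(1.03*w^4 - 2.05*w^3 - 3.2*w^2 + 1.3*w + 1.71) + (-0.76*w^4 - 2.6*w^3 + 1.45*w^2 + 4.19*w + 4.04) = 0.27*w^4 - 4.65*w^3 - 1.75*w^2 + 5.49*w + 5.75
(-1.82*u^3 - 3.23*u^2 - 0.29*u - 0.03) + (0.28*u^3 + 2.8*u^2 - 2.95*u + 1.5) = -1.54*u^3 - 0.43*u^2 - 3.24*u + 1.47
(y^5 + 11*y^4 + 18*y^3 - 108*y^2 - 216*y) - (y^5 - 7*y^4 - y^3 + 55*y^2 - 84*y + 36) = 18*y^4 + 19*y^3 - 163*y^2 - 132*y - 36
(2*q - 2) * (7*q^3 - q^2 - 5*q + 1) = 14*q^4 - 16*q^3 - 8*q^2 + 12*q - 2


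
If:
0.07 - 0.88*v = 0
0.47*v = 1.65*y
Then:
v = 0.08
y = 0.02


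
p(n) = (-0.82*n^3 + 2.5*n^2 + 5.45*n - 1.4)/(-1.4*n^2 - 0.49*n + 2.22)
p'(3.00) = 1.11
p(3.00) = -1.29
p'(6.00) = 0.67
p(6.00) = 1.09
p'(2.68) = 1.34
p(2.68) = -1.68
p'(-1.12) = 5.10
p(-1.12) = -3.18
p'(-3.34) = 0.80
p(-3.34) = -3.30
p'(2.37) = 1.74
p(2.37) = -2.15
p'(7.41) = 0.64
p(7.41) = 2.01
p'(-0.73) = 1.99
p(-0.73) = -2.03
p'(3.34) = 0.97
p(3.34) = -0.94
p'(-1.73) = 6.30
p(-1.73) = -0.80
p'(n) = (2.8*n + 0.49)*(-0.82*n^3 + 2.5*n^2 + 5.45*n - 1.4)/(-1.4*n^2 - 0.49*n + 2.22)^2 + (-2.46*n^2 + 5.0*n + 5.45)/(-1.4*n^2 - 0.49*n + 2.22) = (1.148*n^4 + 0.8036*n^3 + 0.9438*n^2 + 7.18*n + 11.413)/(1.96*n^4 + 1.372*n^3 - 5.9759*n^2 - 2.1756*n + 4.9284)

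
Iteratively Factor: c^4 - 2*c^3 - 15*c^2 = (c)*(c^3 - 2*c^2 - 15*c) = c^2*(c^2 - 2*c - 15) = c^2*(c - 5)*(c + 3)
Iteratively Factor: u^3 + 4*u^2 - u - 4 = (u + 4)*(u^2 - 1) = (u - 1)*(u + 4)*(u + 1)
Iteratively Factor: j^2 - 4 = (j - 2)*(j + 2)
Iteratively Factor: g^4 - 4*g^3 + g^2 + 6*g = (g - 2)*(g^3 - 2*g^2 - 3*g) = g*(g - 2)*(g^2 - 2*g - 3) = g*(g - 3)*(g - 2)*(g + 1)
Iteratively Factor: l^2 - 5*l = (l - 5)*(l)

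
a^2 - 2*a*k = a*(a - 2*k)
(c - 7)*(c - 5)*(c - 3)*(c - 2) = c^4 - 17*c^3 + 101*c^2 - 247*c + 210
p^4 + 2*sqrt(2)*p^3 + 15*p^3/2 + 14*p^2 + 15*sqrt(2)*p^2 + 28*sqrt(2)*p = p*(p + 7/2)*(p + 4)*(p + 2*sqrt(2))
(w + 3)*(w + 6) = w^2 + 9*w + 18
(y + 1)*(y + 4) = y^2 + 5*y + 4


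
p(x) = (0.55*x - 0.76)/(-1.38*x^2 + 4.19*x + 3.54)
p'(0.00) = 0.41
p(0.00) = -0.21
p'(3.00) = 0.42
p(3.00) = 0.24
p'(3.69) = 173.73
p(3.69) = 6.02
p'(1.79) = 0.09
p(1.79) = 0.03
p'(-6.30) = 0.01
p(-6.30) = 0.05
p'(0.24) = 0.23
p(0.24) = -0.14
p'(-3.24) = 0.03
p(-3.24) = 0.10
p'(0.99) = 0.09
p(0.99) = -0.03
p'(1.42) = 0.08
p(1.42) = 0.00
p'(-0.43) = 2.81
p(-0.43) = -0.67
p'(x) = (0.55*x - 0.76)*(2.76*x - 4.19)/(-1.38*x^2 + 4.19*x + 3.54)^2 + 0.55/(-1.38*x^2 + 4.19*x + 3.54)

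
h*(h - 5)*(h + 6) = h^3 + h^2 - 30*h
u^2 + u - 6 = (u - 2)*(u + 3)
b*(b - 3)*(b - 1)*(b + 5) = b^4 + b^3 - 17*b^2 + 15*b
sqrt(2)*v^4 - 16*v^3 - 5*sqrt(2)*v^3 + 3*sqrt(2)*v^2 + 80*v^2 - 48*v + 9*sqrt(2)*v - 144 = (v - 3)^2*(v - 8*sqrt(2))*(sqrt(2)*v + sqrt(2))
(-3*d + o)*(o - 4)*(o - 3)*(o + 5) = -3*d*o^3 + 6*d*o^2 + 69*d*o - 180*d + o^4 - 2*o^3 - 23*o^2 + 60*o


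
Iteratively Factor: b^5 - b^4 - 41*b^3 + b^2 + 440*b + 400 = (b + 4)*(b^4 - 5*b^3 - 21*b^2 + 85*b + 100) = (b - 5)*(b + 4)*(b^3 - 21*b - 20) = (b - 5)^2*(b + 4)*(b^2 + 5*b + 4) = (b - 5)^2*(b + 4)^2*(b + 1)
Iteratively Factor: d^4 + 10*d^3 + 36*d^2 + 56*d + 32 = (d + 4)*(d^3 + 6*d^2 + 12*d + 8) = (d + 2)*(d + 4)*(d^2 + 4*d + 4) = (d + 2)^2*(d + 4)*(d + 2)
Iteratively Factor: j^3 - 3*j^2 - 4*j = (j)*(j^2 - 3*j - 4) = j*(j + 1)*(j - 4)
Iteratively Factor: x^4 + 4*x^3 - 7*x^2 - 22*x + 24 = (x - 1)*(x^3 + 5*x^2 - 2*x - 24) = (x - 2)*(x - 1)*(x^2 + 7*x + 12) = (x - 2)*(x - 1)*(x + 3)*(x + 4)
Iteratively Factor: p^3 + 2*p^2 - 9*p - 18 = (p + 3)*(p^2 - p - 6) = (p + 2)*(p + 3)*(p - 3)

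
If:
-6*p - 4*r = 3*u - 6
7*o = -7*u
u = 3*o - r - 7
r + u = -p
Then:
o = 8/5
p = 11/5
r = -3/5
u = -8/5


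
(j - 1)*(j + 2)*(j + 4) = j^3 + 5*j^2 + 2*j - 8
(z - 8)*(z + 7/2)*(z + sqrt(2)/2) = z^3 - 9*z^2/2 + sqrt(2)*z^2/2 - 28*z - 9*sqrt(2)*z/4 - 14*sqrt(2)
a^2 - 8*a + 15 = (a - 5)*(a - 3)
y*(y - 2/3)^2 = y^3 - 4*y^2/3 + 4*y/9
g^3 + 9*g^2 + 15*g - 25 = (g - 1)*(g + 5)^2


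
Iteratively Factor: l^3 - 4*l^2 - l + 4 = (l - 4)*(l^2 - 1) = (l - 4)*(l - 1)*(l + 1)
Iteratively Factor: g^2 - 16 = (g - 4)*(g + 4)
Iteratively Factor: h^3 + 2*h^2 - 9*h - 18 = (h - 3)*(h^2 + 5*h + 6) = (h - 3)*(h + 2)*(h + 3)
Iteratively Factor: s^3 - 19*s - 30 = (s + 3)*(s^2 - 3*s - 10) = (s + 2)*(s + 3)*(s - 5)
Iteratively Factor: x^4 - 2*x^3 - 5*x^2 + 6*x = (x + 2)*(x^3 - 4*x^2 + 3*x) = (x - 3)*(x + 2)*(x^2 - x) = (x - 3)*(x - 1)*(x + 2)*(x)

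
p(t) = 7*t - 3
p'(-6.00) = 7.00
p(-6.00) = -45.00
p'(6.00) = 7.00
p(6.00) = 39.00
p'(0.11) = 7.00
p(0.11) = -2.23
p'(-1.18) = 7.00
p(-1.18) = -11.26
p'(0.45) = 7.00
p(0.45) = 0.15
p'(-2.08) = 7.00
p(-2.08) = -17.56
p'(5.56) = 7.00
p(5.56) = 35.92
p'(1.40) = 7.00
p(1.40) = 6.80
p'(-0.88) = 7.00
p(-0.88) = -9.16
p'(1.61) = 7.00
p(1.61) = 8.27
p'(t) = 7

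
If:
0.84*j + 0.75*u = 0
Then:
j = -0.892857142857143*u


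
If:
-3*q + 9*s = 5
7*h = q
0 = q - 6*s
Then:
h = -10/21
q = -10/3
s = -5/9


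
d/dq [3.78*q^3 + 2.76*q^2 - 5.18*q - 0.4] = 11.34*q^2 + 5.52*q - 5.18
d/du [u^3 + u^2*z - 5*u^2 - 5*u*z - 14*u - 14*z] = 3*u^2 + 2*u*z - 10*u - 5*z - 14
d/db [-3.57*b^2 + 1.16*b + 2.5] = 1.16 - 7.14*b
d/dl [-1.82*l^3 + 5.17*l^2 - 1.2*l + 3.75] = -5.46*l^2 + 10.34*l - 1.2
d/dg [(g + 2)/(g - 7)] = -9/(g - 7)^2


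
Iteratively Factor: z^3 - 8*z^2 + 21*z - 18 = (z - 3)*(z^2 - 5*z + 6) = (z - 3)^2*(z - 2)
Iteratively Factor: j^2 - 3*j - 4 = (j - 4)*(j + 1)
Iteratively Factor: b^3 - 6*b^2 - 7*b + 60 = (b - 4)*(b^2 - 2*b - 15) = (b - 5)*(b - 4)*(b + 3)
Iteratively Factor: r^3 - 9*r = (r + 3)*(r^2 - 3*r) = (r - 3)*(r + 3)*(r)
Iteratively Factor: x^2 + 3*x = (x + 3)*(x)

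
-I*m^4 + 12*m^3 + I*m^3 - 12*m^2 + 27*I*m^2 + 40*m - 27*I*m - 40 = (m - I)*(m + 5*I)*(m + 8*I)*(-I*m + I)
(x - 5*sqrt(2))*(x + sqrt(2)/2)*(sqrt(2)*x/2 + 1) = sqrt(2)*x^3/2 - 7*x^2/2 - 7*sqrt(2)*x - 5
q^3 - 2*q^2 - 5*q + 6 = (q - 3)*(q - 1)*(q + 2)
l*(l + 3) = l^2 + 3*l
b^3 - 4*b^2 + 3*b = b*(b - 3)*(b - 1)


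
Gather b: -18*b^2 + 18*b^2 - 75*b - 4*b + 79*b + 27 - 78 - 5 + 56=0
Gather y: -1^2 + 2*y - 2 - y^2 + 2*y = -y^2 + 4*y - 3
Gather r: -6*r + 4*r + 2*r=0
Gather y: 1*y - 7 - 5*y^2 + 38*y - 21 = -5*y^2 + 39*y - 28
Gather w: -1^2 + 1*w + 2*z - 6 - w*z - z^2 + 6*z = w*(1 - z) - z^2 + 8*z - 7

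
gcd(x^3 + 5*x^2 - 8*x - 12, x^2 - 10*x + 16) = x - 2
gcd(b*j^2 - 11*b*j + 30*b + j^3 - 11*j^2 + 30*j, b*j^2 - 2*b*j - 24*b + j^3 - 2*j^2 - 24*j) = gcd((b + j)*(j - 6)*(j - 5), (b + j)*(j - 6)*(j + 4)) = b*j - 6*b + j^2 - 6*j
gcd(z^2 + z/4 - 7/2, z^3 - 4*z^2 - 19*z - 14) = z + 2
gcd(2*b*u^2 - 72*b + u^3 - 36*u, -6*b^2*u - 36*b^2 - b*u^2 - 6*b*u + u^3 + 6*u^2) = 2*b*u + 12*b + u^2 + 6*u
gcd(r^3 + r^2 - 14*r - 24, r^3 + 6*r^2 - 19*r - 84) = r^2 - r - 12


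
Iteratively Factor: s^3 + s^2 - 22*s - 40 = (s + 4)*(s^2 - 3*s - 10) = (s + 2)*(s + 4)*(s - 5)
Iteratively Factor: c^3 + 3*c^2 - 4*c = (c + 4)*(c^2 - c) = (c - 1)*(c + 4)*(c)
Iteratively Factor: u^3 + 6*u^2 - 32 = (u - 2)*(u^2 + 8*u + 16) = (u - 2)*(u + 4)*(u + 4)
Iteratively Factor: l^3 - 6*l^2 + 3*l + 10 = (l + 1)*(l^2 - 7*l + 10) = (l - 5)*(l + 1)*(l - 2)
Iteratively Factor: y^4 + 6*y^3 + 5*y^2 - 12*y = (y + 3)*(y^3 + 3*y^2 - 4*y) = (y - 1)*(y + 3)*(y^2 + 4*y) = y*(y - 1)*(y + 3)*(y + 4)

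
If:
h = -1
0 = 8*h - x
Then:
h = -1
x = -8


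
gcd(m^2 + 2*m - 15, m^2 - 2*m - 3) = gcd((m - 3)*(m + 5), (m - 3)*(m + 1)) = m - 3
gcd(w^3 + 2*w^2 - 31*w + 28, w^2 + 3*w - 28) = w^2 + 3*w - 28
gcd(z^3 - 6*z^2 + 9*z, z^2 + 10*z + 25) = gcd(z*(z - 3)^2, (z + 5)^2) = 1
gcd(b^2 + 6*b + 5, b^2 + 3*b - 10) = b + 5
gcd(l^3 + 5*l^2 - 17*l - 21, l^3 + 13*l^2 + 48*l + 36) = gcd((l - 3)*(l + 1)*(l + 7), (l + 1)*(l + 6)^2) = l + 1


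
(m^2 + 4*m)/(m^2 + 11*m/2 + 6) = 2*m/(2*m + 3)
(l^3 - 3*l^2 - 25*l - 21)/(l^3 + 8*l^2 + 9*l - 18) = (l^2 - 6*l - 7)/(l^2 + 5*l - 6)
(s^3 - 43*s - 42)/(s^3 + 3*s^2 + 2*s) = (s^2 - s - 42)/(s*(s + 2))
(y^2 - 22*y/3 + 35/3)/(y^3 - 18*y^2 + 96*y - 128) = (3*y^2 - 22*y + 35)/(3*(y^3 - 18*y^2 + 96*y - 128))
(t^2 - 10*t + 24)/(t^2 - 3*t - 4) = (t - 6)/(t + 1)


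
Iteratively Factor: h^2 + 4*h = (h + 4)*(h)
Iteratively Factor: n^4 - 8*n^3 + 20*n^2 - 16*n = (n - 4)*(n^3 - 4*n^2 + 4*n) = (n - 4)*(n - 2)*(n^2 - 2*n) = n*(n - 4)*(n - 2)*(n - 2)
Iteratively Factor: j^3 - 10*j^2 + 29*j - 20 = (j - 4)*(j^2 - 6*j + 5) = (j - 4)*(j - 1)*(j - 5)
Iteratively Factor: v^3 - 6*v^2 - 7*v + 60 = (v - 4)*(v^2 - 2*v - 15) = (v - 5)*(v - 4)*(v + 3)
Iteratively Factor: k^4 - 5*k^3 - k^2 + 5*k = (k - 5)*(k^3 - k) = (k - 5)*(k + 1)*(k^2 - k) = (k - 5)*(k - 1)*(k + 1)*(k)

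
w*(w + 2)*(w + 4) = w^3 + 6*w^2 + 8*w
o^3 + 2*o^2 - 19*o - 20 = (o - 4)*(o + 1)*(o + 5)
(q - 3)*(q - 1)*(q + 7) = q^3 + 3*q^2 - 25*q + 21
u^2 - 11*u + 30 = (u - 6)*(u - 5)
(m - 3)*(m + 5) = m^2 + 2*m - 15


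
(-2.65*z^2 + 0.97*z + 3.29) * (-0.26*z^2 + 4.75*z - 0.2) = 0.689*z^4 - 12.8397*z^3 + 4.2821*z^2 + 15.4335*z - 0.658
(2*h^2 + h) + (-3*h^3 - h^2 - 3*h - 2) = -3*h^3 + h^2 - 2*h - 2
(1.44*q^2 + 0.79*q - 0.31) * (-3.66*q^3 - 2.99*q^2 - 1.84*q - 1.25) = -5.2704*q^5 - 7.197*q^4 - 3.8771*q^3 - 2.3267*q^2 - 0.4171*q + 0.3875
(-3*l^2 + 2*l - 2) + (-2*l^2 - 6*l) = -5*l^2 - 4*l - 2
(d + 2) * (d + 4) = d^2 + 6*d + 8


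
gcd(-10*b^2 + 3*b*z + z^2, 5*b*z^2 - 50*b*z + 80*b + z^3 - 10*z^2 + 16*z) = 5*b + z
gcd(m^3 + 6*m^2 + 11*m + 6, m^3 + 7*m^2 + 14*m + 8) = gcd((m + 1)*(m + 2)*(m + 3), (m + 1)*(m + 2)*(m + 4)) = m^2 + 3*m + 2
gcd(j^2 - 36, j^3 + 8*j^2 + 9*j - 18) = j + 6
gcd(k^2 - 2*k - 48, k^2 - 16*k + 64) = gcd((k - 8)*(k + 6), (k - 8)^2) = k - 8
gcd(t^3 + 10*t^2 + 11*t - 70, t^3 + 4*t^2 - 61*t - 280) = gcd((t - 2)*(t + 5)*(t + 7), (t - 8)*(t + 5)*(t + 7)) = t^2 + 12*t + 35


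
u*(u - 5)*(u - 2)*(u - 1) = u^4 - 8*u^3 + 17*u^2 - 10*u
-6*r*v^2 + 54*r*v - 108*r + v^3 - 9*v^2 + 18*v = (-6*r + v)*(v - 6)*(v - 3)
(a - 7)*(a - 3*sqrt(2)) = a^2 - 7*a - 3*sqrt(2)*a + 21*sqrt(2)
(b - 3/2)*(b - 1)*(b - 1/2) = b^3 - 3*b^2 + 11*b/4 - 3/4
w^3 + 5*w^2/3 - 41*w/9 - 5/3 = (w - 5/3)*(w + 1/3)*(w + 3)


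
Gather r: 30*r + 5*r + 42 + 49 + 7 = 35*r + 98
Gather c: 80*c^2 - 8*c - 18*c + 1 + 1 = 80*c^2 - 26*c + 2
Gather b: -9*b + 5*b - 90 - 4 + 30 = -4*b - 64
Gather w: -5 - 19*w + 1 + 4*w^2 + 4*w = 4*w^2 - 15*w - 4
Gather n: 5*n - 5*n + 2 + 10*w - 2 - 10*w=0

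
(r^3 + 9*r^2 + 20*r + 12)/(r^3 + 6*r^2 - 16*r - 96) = (r^2 + 3*r + 2)/(r^2 - 16)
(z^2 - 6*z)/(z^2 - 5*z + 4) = z*(z - 6)/(z^2 - 5*z + 4)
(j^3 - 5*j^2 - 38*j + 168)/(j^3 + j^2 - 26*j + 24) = (j - 7)/(j - 1)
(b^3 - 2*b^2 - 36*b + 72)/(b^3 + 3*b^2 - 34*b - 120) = (b^2 + 4*b - 12)/(b^2 + 9*b + 20)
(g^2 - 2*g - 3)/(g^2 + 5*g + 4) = (g - 3)/(g + 4)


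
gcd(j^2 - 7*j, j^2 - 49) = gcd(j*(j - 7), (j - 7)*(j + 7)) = j - 7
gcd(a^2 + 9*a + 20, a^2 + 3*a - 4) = a + 4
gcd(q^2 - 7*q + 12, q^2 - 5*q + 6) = q - 3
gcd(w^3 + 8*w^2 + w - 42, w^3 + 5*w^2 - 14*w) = w^2 + 5*w - 14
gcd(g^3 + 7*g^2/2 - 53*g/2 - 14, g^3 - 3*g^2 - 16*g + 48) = g - 4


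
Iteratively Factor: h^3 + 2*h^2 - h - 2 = (h + 2)*(h^2 - 1) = (h - 1)*(h + 2)*(h + 1)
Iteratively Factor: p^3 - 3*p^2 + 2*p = (p)*(p^2 - 3*p + 2) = p*(p - 1)*(p - 2)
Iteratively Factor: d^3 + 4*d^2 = (d)*(d^2 + 4*d) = d^2*(d + 4)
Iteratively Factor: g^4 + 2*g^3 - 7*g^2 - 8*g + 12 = (g - 2)*(g^3 + 4*g^2 + g - 6) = (g - 2)*(g - 1)*(g^2 + 5*g + 6) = (g - 2)*(g - 1)*(g + 3)*(g + 2)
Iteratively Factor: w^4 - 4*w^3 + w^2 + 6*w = (w + 1)*(w^3 - 5*w^2 + 6*w) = (w - 2)*(w + 1)*(w^2 - 3*w) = (w - 3)*(w - 2)*(w + 1)*(w)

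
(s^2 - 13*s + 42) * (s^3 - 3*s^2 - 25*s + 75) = s^5 - 16*s^4 + 56*s^3 + 274*s^2 - 2025*s + 3150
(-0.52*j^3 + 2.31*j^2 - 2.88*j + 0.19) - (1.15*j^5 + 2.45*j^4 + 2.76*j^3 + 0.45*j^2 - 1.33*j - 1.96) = -1.15*j^5 - 2.45*j^4 - 3.28*j^3 + 1.86*j^2 - 1.55*j + 2.15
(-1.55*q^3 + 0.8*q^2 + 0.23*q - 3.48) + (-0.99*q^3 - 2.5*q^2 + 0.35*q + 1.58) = -2.54*q^3 - 1.7*q^2 + 0.58*q - 1.9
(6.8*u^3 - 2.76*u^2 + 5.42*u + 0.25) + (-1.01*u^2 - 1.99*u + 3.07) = 6.8*u^3 - 3.77*u^2 + 3.43*u + 3.32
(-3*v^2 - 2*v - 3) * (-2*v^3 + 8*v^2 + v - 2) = 6*v^5 - 20*v^4 - 13*v^3 - 20*v^2 + v + 6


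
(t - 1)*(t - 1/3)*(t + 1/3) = t^3 - t^2 - t/9 + 1/9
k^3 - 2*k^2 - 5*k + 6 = (k - 3)*(k - 1)*(k + 2)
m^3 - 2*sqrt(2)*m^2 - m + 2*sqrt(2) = (m - 1)*(m + 1)*(m - 2*sqrt(2))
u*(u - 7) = u^2 - 7*u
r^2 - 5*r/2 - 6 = (r - 4)*(r + 3/2)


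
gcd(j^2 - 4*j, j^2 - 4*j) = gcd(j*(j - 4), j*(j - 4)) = j^2 - 4*j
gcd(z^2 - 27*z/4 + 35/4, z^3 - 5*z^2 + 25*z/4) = 1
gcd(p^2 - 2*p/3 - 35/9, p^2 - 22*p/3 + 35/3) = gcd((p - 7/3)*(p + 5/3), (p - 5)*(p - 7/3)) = p - 7/3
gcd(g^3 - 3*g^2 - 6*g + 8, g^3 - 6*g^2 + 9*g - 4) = g^2 - 5*g + 4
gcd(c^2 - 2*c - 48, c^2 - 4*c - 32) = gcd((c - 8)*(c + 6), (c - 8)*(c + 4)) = c - 8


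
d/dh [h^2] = 2*h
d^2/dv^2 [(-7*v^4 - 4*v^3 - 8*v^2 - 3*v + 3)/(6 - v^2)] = 2*(7*v^6 - 126*v^4 + 27*v^3 + 1647*v^2 + 486*v + 270)/(v^6 - 18*v^4 + 108*v^2 - 216)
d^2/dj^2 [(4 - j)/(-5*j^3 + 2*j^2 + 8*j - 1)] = 2*((j - 4)*(-15*j^2 + 4*j + 8)^2 + (-15*j^2 + 4*j - (j - 4)*(15*j - 2) + 8)*(5*j^3 - 2*j^2 - 8*j + 1))/(5*j^3 - 2*j^2 - 8*j + 1)^3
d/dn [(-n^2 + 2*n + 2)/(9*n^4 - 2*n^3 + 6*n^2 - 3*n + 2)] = (18*n^5 - 56*n^4 - 64*n^3 + 3*n^2 - 28*n + 10)/(81*n^8 - 36*n^7 + 112*n^6 - 78*n^5 + 84*n^4 - 44*n^3 + 33*n^2 - 12*n + 4)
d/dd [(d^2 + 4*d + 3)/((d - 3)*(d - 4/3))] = 3*(-25*d^2 + 6*d + 87)/(9*d^4 - 78*d^3 + 241*d^2 - 312*d + 144)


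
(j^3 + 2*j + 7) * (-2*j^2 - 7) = -2*j^5 - 11*j^3 - 14*j^2 - 14*j - 49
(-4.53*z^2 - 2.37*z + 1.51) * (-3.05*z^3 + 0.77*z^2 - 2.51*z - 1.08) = 13.8165*z^5 + 3.7404*z^4 + 4.9399*z^3 + 12.0038*z^2 - 1.2305*z - 1.6308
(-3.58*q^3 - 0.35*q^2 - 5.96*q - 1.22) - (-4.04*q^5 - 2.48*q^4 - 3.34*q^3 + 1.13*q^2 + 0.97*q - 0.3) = 4.04*q^5 + 2.48*q^4 - 0.24*q^3 - 1.48*q^2 - 6.93*q - 0.92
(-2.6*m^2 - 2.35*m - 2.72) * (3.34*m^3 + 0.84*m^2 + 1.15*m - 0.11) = -8.684*m^5 - 10.033*m^4 - 14.0488*m^3 - 4.7013*m^2 - 2.8695*m + 0.2992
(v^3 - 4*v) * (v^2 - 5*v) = v^5 - 5*v^4 - 4*v^3 + 20*v^2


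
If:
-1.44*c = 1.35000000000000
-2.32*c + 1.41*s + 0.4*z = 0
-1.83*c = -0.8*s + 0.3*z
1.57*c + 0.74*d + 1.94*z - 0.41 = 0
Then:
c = -0.94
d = 0.15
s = -1.80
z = 0.91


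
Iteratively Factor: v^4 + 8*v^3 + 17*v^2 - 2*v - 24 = (v + 2)*(v^3 + 6*v^2 + 5*v - 12) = (v + 2)*(v + 3)*(v^2 + 3*v - 4) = (v - 1)*(v + 2)*(v + 3)*(v + 4)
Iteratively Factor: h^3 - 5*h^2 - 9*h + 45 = (h + 3)*(h^2 - 8*h + 15) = (h - 5)*(h + 3)*(h - 3)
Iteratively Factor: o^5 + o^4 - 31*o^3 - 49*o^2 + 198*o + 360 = (o + 2)*(o^4 - o^3 - 29*o^2 + 9*o + 180) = (o - 3)*(o + 2)*(o^3 + 2*o^2 - 23*o - 60) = (o - 5)*(o - 3)*(o + 2)*(o^2 + 7*o + 12) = (o - 5)*(o - 3)*(o + 2)*(o + 4)*(o + 3)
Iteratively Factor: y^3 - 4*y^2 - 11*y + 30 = (y - 5)*(y^2 + y - 6) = (y - 5)*(y - 2)*(y + 3)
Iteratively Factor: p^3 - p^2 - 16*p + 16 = (p + 4)*(p^2 - 5*p + 4) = (p - 1)*(p + 4)*(p - 4)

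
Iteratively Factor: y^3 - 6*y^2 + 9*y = (y)*(y^2 - 6*y + 9) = y*(y - 3)*(y - 3)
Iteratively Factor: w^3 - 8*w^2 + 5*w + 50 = (w + 2)*(w^2 - 10*w + 25) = (w - 5)*(w + 2)*(w - 5)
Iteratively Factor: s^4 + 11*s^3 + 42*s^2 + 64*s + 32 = (s + 1)*(s^3 + 10*s^2 + 32*s + 32) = (s + 1)*(s + 4)*(s^2 + 6*s + 8) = (s + 1)*(s + 2)*(s + 4)*(s + 4)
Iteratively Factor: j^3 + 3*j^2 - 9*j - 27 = (j + 3)*(j^2 - 9) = (j + 3)^2*(j - 3)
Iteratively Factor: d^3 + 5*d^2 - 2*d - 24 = (d - 2)*(d^2 + 7*d + 12) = (d - 2)*(d + 4)*(d + 3)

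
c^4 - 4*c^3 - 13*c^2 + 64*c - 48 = (c - 4)*(c - 3)*(c - 1)*(c + 4)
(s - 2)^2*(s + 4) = s^3 - 12*s + 16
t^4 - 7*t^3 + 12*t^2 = t^2*(t - 4)*(t - 3)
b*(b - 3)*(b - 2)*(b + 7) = b^4 + 2*b^3 - 29*b^2 + 42*b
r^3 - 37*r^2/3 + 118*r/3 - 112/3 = (r - 8)*(r - 7/3)*(r - 2)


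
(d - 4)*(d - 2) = d^2 - 6*d + 8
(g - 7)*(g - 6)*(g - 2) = g^3 - 15*g^2 + 68*g - 84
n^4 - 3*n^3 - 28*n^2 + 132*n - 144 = (n - 4)*(n - 3)*(n - 2)*(n + 6)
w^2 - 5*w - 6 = (w - 6)*(w + 1)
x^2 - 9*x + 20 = (x - 5)*(x - 4)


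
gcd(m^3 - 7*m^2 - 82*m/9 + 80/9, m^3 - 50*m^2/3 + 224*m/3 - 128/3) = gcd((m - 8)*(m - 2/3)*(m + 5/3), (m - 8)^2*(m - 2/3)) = m^2 - 26*m/3 + 16/3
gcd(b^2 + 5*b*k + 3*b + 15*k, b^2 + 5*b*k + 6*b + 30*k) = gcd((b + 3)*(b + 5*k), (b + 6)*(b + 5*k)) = b + 5*k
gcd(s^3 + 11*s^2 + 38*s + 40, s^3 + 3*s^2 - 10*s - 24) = s^2 + 6*s + 8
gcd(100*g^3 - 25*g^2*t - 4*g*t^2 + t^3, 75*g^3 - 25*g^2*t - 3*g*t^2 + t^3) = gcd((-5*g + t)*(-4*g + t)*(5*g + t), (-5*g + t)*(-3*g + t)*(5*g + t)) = -25*g^2 + t^2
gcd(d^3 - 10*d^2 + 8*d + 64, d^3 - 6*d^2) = 1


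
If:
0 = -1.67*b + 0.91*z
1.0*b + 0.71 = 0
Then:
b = -0.71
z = -1.30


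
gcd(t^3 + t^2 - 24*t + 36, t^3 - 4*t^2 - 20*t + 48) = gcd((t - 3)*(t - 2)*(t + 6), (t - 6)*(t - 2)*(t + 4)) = t - 2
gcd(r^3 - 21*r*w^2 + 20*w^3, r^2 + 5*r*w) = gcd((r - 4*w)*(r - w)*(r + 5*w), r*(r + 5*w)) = r + 5*w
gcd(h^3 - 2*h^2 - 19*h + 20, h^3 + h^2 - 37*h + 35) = h^2 - 6*h + 5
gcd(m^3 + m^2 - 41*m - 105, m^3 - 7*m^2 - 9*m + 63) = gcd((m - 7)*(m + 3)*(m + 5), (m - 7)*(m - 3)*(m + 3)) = m^2 - 4*m - 21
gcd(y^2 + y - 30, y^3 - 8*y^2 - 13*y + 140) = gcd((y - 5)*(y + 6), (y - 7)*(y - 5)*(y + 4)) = y - 5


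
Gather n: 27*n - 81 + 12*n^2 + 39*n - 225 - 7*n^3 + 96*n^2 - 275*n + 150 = -7*n^3 + 108*n^2 - 209*n - 156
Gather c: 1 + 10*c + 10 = 10*c + 11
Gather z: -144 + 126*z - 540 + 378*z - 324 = 504*z - 1008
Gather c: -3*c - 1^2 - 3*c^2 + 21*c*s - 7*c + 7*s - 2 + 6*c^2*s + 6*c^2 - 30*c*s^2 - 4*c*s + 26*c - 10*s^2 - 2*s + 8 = c^2*(6*s + 3) + c*(-30*s^2 + 17*s + 16) - 10*s^2 + 5*s + 5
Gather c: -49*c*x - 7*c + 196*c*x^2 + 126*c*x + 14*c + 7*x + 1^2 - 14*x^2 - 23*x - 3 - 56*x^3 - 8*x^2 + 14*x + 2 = c*(196*x^2 + 77*x + 7) - 56*x^3 - 22*x^2 - 2*x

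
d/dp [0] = 0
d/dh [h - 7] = 1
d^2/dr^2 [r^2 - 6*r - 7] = 2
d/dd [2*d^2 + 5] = 4*d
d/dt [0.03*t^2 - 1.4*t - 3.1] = 0.06*t - 1.4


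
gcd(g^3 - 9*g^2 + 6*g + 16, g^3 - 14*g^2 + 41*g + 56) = g^2 - 7*g - 8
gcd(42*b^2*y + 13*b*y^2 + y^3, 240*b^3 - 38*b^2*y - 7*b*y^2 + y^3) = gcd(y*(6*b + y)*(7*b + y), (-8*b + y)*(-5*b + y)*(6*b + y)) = 6*b + y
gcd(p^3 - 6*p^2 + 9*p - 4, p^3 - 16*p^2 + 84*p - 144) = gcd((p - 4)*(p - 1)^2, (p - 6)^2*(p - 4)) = p - 4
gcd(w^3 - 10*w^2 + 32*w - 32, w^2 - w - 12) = w - 4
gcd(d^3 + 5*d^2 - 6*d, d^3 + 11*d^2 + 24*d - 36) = d^2 + 5*d - 6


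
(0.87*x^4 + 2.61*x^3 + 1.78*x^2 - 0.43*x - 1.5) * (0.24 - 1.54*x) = -1.3398*x^5 - 3.8106*x^4 - 2.1148*x^3 + 1.0894*x^2 + 2.2068*x - 0.36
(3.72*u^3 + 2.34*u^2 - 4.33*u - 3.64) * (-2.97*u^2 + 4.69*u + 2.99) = -11.0484*u^5 + 10.497*u^4 + 34.9575*u^3 - 2.5003*u^2 - 30.0183*u - 10.8836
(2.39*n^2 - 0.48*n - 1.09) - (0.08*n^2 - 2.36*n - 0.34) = 2.31*n^2 + 1.88*n - 0.75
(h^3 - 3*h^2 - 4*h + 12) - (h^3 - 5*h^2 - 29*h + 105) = 2*h^2 + 25*h - 93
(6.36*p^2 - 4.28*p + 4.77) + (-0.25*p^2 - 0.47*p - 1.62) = 6.11*p^2 - 4.75*p + 3.15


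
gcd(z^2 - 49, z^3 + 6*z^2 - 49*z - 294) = z^2 - 49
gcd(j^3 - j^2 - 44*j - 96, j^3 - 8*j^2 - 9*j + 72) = j^2 - 5*j - 24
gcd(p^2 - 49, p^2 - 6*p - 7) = p - 7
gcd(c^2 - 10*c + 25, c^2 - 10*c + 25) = c^2 - 10*c + 25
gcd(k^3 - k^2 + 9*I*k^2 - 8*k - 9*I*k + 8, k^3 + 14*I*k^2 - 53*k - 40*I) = k^2 + 9*I*k - 8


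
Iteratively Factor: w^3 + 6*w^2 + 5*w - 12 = (w + 4)*(w^2 + 2*w - 3) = (w - 1)*(w + 4)*(w + 3)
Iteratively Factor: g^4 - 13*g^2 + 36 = (g + 2)*(g^3 - 2*g^2 - 9*g + 18) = (g - 2)*(g + 2)*(g^2 - 9) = (g - 2)*(g + 2)*(g + 3)*(g - 3)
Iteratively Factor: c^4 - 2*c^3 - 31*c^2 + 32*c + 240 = (c + 3)*(c^3 - 5*c^2 - 16*c + 80) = (c - 5)*(c + 3)*(c^2 - 16) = (c - 5)*(c + 3)*(c + 4)*(c - 4)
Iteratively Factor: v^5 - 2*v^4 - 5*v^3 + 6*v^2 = (v)*(v^4 - 2*v^3 - 5*v^2 + 6*v) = v*(v - 1)*(v^3 - v^2 - 6*v) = v^2*(v - 1)*(v^2 - v - 6) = v^2*(v - 1)*(v + 2)*(v - 3)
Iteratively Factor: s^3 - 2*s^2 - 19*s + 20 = (s + 4)*(s^2 - 6*s + 5) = (s - 5)*(s + 4)*(s - 1)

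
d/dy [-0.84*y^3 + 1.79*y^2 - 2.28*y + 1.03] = -2.52*y^2 + 3.58*y - 2.28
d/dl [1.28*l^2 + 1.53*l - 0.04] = 2.56*l + 1.53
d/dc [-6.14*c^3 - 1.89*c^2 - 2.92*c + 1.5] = -18.42*c^2 - 3.78*c - 2.92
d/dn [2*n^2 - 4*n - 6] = 4*n - 4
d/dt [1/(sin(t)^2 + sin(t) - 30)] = -(2*sin(t) + 1)*cos(t)/(sin(t)^2 + sin(t) - 30)^2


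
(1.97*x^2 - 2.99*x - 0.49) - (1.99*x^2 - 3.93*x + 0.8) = -0.02*x^2 + 0.94*x - 1.29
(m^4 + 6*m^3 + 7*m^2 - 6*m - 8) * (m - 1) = m^5 + 5*m^4 + m^3 - 13*m^2 - 2*m + 8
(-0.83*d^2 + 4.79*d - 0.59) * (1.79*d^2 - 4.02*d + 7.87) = -1.4857*d^4 + 11.9107*d^3 - 26.844*d^2 + 40.0691*d - 4.6433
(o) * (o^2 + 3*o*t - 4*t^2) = o^3 + 3*o^2*t - 4*o*t^2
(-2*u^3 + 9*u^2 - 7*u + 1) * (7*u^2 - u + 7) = -14*u^5 + 65*u^4 - 72*u^3 + 77*u^2 - 50*u + 7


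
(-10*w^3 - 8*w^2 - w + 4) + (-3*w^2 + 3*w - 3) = -10*w^3 - 11*w^2 + 2*w + 1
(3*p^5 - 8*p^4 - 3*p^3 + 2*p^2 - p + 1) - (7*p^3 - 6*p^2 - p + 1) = 3*p^5 - 8*p^4 - 10*p^3 + 8*p^2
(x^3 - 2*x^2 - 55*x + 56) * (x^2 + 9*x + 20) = x^5 + 7*x^4 - 53*x^3 - 479*x^2 - 596*x + 1120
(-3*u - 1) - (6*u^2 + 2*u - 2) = -6*u^2 - 5*u + 1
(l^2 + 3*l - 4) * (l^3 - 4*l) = l^5 + 3*l^4 - 8*l^3 - 12*l^2 + 16*l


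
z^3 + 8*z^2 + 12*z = z*(z + 2)*(z + 6)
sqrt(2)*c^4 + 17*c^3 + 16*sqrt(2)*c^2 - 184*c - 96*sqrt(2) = (c - 2*sqrt(2))*(c + 4*sqrt(2))*(c + 6*sqrt(2))*(sqrt(2)*c + 1)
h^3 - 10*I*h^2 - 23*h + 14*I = (h - 7*I)*(h - 2*I)*(h - I)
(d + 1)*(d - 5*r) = d^2 - 5*d*r + d - 5*r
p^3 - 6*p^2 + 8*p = p*(p - 4)*(p - 2)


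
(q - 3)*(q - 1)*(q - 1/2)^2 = q^4 - 5*q^3 + 29*q^2/4 - 4*q + 3/4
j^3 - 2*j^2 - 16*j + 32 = (j - 4)*(j - 2)*(j + 4)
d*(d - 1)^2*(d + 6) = d^4 + 4*d^3 - 11*d^2 + 6*d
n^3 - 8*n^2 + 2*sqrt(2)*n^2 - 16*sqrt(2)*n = n*(n - 8)*(n + 2*sqrt(2))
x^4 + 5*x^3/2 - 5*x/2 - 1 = (x - 1)*(x + 1/2)*(x + 1)*(x + 2)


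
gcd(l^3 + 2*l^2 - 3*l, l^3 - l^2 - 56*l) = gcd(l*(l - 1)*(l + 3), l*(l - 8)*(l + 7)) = l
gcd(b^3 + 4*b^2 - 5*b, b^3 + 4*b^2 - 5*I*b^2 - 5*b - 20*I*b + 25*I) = b^2 + 4*b - 5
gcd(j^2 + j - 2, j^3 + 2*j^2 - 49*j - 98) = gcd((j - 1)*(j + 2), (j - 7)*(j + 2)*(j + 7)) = j + 2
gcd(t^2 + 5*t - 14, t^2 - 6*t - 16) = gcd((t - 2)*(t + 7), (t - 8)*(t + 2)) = 1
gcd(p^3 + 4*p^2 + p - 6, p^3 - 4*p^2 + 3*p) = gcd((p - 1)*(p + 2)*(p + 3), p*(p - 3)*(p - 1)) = p - 1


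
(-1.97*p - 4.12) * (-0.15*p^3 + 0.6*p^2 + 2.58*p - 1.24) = 0.2955*p^4 - 0.564*p^3 - 7.5546*p^2 - 8.1868*p + 5.1088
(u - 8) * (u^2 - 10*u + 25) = u^3 - 18*u^2 + 105*u - 200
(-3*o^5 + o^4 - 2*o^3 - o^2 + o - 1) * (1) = -3*o^5 + o^4 - 2*o^3 - o^2 + o - 1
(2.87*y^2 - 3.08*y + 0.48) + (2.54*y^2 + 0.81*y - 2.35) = 5.41*y^2 - 2.27*y - 1.87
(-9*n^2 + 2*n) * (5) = -45*n^2 + 10*n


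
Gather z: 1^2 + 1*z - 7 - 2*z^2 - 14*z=-2*z^2 - 13*z - 6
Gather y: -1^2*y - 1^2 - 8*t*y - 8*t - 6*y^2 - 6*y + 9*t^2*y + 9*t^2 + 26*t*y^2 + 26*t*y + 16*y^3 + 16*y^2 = 9*t^2 - 8*t + 16*y^3 + y^2*(26*t + 10) + y*(9*t^2 + 18*t - 7) - 1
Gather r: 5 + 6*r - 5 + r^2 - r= r^2 + 5*r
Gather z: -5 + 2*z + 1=2*z - 4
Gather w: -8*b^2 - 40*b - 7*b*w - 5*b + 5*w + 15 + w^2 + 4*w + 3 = -8*b^2 - 45*b + w^2 + w*(9 - 7*b) + 18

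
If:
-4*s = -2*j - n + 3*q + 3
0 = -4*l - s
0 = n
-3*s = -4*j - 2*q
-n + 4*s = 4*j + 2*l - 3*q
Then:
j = -27/13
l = 15/26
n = 0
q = 9/13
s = -30/13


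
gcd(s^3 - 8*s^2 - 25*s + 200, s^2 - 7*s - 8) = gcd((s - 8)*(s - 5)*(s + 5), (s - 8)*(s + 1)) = s - 8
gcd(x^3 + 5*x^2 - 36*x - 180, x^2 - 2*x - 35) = x + 5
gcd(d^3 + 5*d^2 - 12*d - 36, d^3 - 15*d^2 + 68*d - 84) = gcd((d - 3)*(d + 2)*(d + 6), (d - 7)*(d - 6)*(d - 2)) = 1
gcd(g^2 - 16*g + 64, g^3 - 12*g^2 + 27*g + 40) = g - 8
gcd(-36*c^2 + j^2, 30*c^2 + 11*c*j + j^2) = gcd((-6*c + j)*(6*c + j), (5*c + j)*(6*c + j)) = 6*c + j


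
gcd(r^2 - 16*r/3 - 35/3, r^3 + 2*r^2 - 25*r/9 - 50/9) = r + 5/3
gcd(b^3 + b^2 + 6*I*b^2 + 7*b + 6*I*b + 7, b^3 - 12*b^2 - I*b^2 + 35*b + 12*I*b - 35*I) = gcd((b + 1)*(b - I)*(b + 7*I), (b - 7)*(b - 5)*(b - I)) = b - I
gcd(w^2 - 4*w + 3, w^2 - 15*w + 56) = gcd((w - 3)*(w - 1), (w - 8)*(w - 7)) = 1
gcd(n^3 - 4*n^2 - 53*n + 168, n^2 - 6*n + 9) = n - 3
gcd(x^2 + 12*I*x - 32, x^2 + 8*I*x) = x + 8*I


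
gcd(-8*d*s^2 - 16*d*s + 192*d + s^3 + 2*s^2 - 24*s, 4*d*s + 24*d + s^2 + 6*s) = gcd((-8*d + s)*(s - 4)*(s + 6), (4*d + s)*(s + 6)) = s + 6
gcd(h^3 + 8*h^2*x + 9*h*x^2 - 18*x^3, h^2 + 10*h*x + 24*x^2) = h + 6*x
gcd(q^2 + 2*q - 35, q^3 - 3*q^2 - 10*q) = q - 5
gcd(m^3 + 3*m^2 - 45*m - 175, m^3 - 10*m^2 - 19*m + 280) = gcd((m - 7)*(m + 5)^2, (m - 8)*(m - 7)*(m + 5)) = m^2 - 2*m - 35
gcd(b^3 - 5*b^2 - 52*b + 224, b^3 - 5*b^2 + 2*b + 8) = b - 4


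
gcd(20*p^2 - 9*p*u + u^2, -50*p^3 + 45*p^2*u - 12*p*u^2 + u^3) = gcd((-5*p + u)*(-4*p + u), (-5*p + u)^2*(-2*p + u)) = 5*p - u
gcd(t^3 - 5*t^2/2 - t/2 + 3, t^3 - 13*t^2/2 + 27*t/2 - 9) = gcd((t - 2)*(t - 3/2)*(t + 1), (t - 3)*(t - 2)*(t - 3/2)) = t^2 - 7*t/2 + 3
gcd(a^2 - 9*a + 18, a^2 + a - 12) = a - 3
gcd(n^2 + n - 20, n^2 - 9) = 1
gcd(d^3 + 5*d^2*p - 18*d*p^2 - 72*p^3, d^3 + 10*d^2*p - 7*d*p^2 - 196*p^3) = -d + 4*p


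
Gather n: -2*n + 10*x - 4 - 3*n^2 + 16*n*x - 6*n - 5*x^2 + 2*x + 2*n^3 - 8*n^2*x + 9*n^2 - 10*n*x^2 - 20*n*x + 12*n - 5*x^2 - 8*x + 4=2*n^3 + n^2*(6 - 8*x) + n*(-10*x^2 - 4*x + 4) - 10*x^2 + 4*x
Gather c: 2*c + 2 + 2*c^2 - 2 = 2*c^2 + 2*c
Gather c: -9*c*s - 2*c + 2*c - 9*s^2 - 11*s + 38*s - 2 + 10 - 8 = -9*c*s - 9*s^2 + 27*s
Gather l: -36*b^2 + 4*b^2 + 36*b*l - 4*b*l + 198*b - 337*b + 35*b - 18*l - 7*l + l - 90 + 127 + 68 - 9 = -32*b^2 - 104*b + l*(32*b - 24) + 96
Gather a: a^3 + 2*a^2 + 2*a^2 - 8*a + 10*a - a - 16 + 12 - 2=a^3 + 4*a^2 + a - 6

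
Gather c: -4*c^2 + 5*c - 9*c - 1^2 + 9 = -4*c^2 - 4*c + 8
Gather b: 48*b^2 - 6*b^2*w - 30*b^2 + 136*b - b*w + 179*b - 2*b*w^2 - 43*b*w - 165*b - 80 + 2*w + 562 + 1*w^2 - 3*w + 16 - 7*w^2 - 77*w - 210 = b^2*(18 - 6*w) + b*(-2*w^2 - 44*w + 150) - 6*w^2 - 78*w + 288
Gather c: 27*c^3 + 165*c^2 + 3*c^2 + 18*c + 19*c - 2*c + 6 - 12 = 27*c^3 + 168*c^2 + 35*c - 6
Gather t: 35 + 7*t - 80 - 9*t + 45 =-2*t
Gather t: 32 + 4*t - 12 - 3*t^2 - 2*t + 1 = -3*t^2 + 2*t + 21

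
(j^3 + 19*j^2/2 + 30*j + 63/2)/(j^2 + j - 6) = (2*j^2 + 13*j + 21)/(2*(j - 2))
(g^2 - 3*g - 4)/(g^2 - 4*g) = (g + 1)/g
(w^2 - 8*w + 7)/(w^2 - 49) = (w - 1)/(w + 7)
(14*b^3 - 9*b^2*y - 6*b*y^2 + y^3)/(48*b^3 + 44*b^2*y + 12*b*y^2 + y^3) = (7*b^2 - 8*b*y + y^2)/(24*b^2 + 10*b*y + y^2)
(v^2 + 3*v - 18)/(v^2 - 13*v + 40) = (v^2 + 3*v - 18)/(v^2 - 13*v + 40)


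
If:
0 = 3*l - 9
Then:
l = 3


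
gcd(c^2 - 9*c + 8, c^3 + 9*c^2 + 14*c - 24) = c - 1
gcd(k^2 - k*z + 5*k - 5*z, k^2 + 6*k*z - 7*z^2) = -k + z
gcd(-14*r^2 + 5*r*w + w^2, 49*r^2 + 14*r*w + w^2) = 7*r + w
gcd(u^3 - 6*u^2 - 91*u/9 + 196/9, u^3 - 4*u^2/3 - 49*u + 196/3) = u^2 - 25*u/3 + 28/3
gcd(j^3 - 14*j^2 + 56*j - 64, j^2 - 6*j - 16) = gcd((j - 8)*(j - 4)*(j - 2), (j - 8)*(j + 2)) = j - 8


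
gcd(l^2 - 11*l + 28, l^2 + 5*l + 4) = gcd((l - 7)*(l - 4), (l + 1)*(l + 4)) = 1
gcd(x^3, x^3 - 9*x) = x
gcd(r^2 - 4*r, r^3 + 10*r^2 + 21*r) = r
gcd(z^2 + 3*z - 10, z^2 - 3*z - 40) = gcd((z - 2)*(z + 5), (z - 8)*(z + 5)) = z + 5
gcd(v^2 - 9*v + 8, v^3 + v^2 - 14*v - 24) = 1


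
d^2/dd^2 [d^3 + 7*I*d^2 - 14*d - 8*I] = 6*d + 14*I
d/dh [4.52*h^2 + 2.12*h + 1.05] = 9.04*h + 2.12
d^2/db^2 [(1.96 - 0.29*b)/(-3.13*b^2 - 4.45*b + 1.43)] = ((9.6886 - 5.4462*b)*(3.13*b^2 + 4.45*b - 1.43) + (0.29*b - 1.96)*(6.26*b + 4.45)*(12.52*b + 8.9))/(3.13*b^2 + 4.45*b - 1.43)^3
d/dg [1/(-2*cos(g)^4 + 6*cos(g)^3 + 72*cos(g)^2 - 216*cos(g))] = (-4*cos(g)^3 + 9*cos(g)^2 + 72*cos(g) - 108)*sin(g)/(2*(cos(g)^3 - 3*cos(g)^2 - 36*cos(g) + 108)^2*cos(g)^2)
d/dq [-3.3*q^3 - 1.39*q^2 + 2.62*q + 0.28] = -9.9*q^2 - 2.78*q + 2.62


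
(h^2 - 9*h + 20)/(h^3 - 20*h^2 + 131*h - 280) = (h - 4)/(h^2 - 15*h + 56)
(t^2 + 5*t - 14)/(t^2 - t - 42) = (-t^2 - 5*t + 14)/(-t^2 + t + 42)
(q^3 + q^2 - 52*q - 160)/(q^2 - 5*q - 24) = (q^2 + 9*q + 20)/(q + 3)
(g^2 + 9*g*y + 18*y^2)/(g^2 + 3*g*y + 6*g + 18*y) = (g + 6*y)/(g + 6)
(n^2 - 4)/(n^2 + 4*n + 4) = (n - 2)/(n + 2)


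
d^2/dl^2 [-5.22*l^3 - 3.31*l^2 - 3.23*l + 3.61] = -31.32*l - 6.62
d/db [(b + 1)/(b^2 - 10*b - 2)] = (b^2 - 10*b - 2*(b - 5)*(b + 1) - 2)/(-b^2 + 10*b + 2)^2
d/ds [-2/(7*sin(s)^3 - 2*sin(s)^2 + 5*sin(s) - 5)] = 2*(21*sin(s)^2 - 4*sin(s) + 5)*cos(s)/(7*sin(s)^3 - 2*sin(s)^2 + 5*sin(s) - 5)^2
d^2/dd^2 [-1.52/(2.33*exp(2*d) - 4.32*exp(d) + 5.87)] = (-1.52*(4.66*exp(d) - 4.32)*(9.32*exp(d) - 8.64)*exp(d) + (14.1664*exp(d) - 6.5664)*(2.33*exp(2*d) - 4.32*exp(d) + 5.87))*exp(d)/(2.33*exp(2*d) - 4.32*exp(d) + 5.87)^3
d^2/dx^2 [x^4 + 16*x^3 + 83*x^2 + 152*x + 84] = 12*x^2 + 96*x + 166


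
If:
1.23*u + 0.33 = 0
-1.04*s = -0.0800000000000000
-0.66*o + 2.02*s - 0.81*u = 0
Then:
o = 0.56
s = 0.08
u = -0.27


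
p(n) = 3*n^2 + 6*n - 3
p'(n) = 6*n + 6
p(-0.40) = -4.92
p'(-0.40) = 3.60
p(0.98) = 5.76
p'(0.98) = 11.88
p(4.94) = 99.85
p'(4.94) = 35.64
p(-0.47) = -5.16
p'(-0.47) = 3.18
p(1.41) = 11.42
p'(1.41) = 14.46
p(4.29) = 77.95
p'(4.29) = 31.74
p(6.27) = 152.56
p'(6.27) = 43.62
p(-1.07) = -5.99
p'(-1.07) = -0.42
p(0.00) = -3.00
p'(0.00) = 6.00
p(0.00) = -3.00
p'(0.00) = 6.00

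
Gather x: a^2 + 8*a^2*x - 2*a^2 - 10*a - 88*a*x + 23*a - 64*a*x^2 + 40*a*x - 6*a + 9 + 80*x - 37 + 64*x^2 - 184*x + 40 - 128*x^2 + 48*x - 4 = -a^2 + 7*a + x^2*(-64*a - 64) + x*(8*a^2 - 48*a - 56) + 8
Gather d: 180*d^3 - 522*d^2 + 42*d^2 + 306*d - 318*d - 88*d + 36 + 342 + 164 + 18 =180*d^3 - 480*d^2 - 100*d + 560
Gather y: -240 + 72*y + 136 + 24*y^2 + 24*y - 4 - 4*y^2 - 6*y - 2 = 20*y^2 + 90*y - 110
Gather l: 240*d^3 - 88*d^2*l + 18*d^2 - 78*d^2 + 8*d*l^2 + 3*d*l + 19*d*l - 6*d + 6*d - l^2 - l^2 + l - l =240*d^3 - 60*d^2 + l^2*(8*d - 2) + l*(-88*d^2 + 22*d)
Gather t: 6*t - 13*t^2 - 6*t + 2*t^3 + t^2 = 2*t^3 - 12*t^2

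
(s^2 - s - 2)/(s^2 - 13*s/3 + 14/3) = 3*(s + 1)/(3*s - 7)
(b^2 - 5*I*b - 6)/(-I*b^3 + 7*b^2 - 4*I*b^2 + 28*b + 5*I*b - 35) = (I*b^2 + 5*b - 6*I)/(b^3 + b^2*(4 + 7*I) + b*(-5 + 28*I) - 35*I)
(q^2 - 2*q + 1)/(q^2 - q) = (q - 1)/q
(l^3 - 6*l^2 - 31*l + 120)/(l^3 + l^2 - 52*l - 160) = (l - 3)/(l + 4)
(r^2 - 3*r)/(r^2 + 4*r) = (r - 3)/(r + 4)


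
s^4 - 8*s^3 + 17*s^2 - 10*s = s*(s - 5)*(s - 2)*(s - 1)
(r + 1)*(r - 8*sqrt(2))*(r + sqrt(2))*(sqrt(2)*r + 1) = sqrt(2)*r^4 - 13*r^3 + sqrt(2)*r^3 - 23*sqrt(2)*r^2 - 13*r^2 - 23*sqrt(2)*r - 16*r - 16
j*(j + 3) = j^2 + 3*j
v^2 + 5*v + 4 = (v + 1)*(v + 4)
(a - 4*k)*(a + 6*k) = a^2 + 2*a*k - 24*k^2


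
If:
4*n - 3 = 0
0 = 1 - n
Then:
No Solution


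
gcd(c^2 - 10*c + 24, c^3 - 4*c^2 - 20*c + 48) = c - 6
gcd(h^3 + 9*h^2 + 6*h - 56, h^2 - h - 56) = h + 7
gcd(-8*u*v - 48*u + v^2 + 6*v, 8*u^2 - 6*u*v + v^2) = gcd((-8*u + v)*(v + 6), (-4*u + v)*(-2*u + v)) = 1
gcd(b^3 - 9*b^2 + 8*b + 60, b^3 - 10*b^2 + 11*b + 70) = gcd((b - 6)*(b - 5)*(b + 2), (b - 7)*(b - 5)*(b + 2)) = b^2 - 3*b - 10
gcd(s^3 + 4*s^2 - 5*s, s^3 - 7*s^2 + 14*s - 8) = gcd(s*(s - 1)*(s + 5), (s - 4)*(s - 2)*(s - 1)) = s - 1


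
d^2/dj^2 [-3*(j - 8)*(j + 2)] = -6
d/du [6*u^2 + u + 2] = 12*u + 1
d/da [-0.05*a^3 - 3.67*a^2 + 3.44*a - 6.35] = -0.15*a^2 - 7.34*a + 3.44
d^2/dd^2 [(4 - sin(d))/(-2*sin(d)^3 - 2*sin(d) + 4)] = (-2*sin(d)^7 + 18*sin(d)^6 + 5*sin(d)^5 - 33*sin(d)^4 + 35*sin(d)^3 + sin(d)^2 - 22*sin(d) - 2)/(sin(d)^3 + sin(d) - 2)^3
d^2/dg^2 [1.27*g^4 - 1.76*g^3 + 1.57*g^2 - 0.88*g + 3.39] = 15.24*g^2 - 10.56*g + 3.14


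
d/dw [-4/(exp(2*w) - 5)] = 8*exp(2*w)/(exp(2*w) - 5)^2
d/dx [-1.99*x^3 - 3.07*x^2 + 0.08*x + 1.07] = -5.97*x^2 - 6.14*x + 0.08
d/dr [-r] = -1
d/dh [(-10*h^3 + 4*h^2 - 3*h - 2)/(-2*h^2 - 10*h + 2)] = (10*h^4 + 100*h^3 - 53*h^2 + 4*h - 13)/(2*(h^4 + 10*h^3 + 23*h^2 - 10*h + 1))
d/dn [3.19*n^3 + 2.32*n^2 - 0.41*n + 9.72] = 9.57*n^2 + 4.64*n - 0.41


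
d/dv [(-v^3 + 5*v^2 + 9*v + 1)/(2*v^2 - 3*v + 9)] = 2*(-v^4 + 3*v^3 - 30*v^2 + 43*v + 42)/(4*v^4 - 12*v^3 + 45*v^2 - 54*v + 81)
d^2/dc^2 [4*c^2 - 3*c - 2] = 8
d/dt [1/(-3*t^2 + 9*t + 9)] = (2*t - 3)/(3*(-t^2 + 3*t + 3)^2)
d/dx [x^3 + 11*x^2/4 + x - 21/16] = 3*x^2 + 11*x/2 + 1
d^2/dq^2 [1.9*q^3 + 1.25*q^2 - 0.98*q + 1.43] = 11.4*q + 2.5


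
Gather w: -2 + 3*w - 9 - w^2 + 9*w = -w^2 + 12*w - 11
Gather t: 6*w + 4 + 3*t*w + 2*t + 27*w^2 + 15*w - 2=t*(3*w + 2) + 27*w^2 + 21*w + 2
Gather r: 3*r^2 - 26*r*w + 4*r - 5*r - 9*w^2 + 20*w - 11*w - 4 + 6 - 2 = 3*r^2 + r*(-26*w - 1) - 9*w^2 + 9*w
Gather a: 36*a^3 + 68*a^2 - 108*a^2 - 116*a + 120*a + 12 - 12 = 36*a^3 - 40*a^2 + 4*a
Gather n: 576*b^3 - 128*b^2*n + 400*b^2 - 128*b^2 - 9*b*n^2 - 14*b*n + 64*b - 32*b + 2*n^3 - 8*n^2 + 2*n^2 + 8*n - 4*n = 576*b^3 + 272*b^2 + 32*b + 2*n^3 + n^2*(-9*b - 6) + n*(-128*b^2 - 14*b + 4)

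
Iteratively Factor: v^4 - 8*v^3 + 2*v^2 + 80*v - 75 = (v - 5)*(v^3 - 3*v^2 - 13*v + 15) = (v - 5)*(v + 3)*(v^2 - 6*v + 5) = (v - 5)^2*(v + 3)*(v - 1)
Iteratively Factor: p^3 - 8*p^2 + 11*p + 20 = (p - 5)*(p^2 - 3*p - 4) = (p - 5)*(p + 1)*(p - 4)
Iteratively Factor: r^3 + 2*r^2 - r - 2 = (r - 1)*(r^2 + 3*r + 2) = (r - 1)*(r + 2)*(r + 1)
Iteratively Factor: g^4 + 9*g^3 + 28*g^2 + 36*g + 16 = (g + 2)*(g^3 + 7*g^2 + 14*g + 8) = (g + 1)*(g + 2)*(g^2 + 6*g + 8) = (g + 1)*(g + 2)*(g + 4)*(g + 2)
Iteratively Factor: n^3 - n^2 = (n)*(n^2 - n) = n^2*(n - 1)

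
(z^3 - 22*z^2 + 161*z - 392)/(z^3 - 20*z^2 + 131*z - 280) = (z - 7)/(z - 5)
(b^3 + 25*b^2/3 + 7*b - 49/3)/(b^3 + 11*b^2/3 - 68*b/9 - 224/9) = 3*(b^2 + 6*b - 7)/(3*b^2 + 4*b - 32)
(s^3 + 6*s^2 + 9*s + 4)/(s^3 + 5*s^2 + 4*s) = (s + 1)/s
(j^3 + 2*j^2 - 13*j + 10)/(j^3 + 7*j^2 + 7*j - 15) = (j - 2)/(j + 3)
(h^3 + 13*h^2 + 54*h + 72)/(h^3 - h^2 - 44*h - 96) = (h + 6)/(h - 8)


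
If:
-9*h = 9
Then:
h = -1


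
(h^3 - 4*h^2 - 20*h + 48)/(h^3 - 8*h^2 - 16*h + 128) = (h^2 - 8*h + 12)/(h^2 - 12*h + 32)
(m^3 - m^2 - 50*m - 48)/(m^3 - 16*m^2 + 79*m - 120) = (m^2 + 7*m + 6)/(m^2 - 8*m + 15)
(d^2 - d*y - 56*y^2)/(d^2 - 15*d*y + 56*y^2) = (-d - 7*y)/(-d + 7*y)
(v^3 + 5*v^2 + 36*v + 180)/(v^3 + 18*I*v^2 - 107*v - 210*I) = (v^2 + v*(5 - 6*I) - 30*I)/(v^2 + 12*I*v - 35)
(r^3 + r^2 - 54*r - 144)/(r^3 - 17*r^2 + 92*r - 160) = (r^2 + 9*r + 18)/(r^2 - 9*r + 20)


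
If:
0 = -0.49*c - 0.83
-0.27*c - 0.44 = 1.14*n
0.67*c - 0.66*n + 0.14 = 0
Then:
No Solution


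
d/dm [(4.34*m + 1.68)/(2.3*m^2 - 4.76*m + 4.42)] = (-9.982*m^2 - 7.728*m + 27.1796)/(5.29*m^4 - 21.896*m^3 + 42.9896*m^2 - 42.0784*m + 19.5364)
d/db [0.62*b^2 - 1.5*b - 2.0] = 1.24*b - 1.5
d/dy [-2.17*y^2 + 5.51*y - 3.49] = 5.51 - 4.34*y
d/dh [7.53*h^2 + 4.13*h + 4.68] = 15.06*h + 4.13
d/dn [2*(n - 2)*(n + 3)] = 4*n + 2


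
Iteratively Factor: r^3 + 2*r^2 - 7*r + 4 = (r - 1)*(r^2 + 3*r - 4) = (r - 1)^2*(r + 4)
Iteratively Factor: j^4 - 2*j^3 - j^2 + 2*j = (j - 2)*(j^3 - j) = (j - 2)*(j - 1)*(j^2 + j) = j*(j - 2)*(j - 1)*(j + 1)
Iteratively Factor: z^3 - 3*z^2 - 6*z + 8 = (z - 4)*(z^2 + z - 2) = (z - 4)*(z - 1)*(z + 2)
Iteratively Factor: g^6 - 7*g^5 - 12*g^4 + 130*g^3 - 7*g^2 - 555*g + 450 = (g - 5)*(g^5 - 2*g^4 - 22*g^3 + 20*g^2 + 93*g - 90) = (g - 5)*(g - 2)*(g^4 - 22*g^2 - 24*g + 45) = (g - 5)*(g - 2)*(g + 3)*(g^3 - 3*g^2 - 13*g + 15) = (g - 5)^2*(g - 2)*(g + 3)*(g^2 + 2*g - 3) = (g - 5)^2*(g - 2)*(g - 1)*(g + 3)*(g + 3)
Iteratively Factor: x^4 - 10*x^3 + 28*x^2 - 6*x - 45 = (x - 5)*(x^3 - 5*x^2 + 3*x + 9) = (x - 5)*(x + 1)*(x^2 - 6*x + 9) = (x - 5)*(x - 3)*(x + 1)*(x - 3)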